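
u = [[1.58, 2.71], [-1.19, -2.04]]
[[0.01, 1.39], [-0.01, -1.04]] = u @ [[-0.01, -0.58], [0.01, 0.85]]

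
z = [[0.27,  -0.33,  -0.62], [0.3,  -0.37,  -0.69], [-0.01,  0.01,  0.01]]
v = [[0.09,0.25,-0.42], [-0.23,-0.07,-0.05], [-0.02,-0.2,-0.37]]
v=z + [[-0.18, 0.58, 0.2], [-0.53, 0.30, 0.64], [-0.01, -0.21, -0.38]]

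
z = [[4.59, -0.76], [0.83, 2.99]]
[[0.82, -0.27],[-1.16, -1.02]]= z@[[0.11,-0.11], [-0.42,-0.31]]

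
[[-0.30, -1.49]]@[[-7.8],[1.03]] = [[0.81]]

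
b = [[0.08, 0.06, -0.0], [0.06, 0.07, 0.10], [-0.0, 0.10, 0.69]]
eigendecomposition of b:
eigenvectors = [[-0.63, -0.78, 0.02], [0.77, -0.62, 0.16], [-0.11, 0.11, 0.99]]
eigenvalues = [0.01, 0.13, 0.71]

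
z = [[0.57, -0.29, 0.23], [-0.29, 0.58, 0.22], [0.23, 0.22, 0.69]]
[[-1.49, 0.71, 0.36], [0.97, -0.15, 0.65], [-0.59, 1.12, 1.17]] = z@[[-2.0, -0.09, 0.71], [0.84, -1.06, 1.05], [-0.45, 1.99, 1.12]]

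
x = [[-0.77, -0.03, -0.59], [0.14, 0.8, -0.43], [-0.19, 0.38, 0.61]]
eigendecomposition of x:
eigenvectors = [[(0.99+0j), 0.01+0.24j, 0.01-0.24j], [-0.05+0.00j, (0.73+0j), 0.73-0.00j], [0.14+0.00j, 0.10-0.63j, (0.1+0.63j)]]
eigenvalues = [(-0.85+0j), (0.75+0.42j), (0.75-0.42j)]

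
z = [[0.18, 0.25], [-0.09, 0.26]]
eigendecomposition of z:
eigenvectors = [[0.86+0.00j,0.86-0.00j], [(0.14+0.5j),(0.14-0.5j)]]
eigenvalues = [(0.22+0.14j), (0.22-0.14j)]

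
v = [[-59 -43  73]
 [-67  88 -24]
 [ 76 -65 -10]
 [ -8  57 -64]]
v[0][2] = 73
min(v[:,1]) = -65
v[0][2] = 73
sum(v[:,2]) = -25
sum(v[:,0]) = -58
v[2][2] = -10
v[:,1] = [-43, 88, -65, 57]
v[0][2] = 73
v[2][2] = -10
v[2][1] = -65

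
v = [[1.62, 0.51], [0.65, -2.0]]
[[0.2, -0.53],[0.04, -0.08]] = v @ [[0.12,-0.31], [0.02,-0.06]]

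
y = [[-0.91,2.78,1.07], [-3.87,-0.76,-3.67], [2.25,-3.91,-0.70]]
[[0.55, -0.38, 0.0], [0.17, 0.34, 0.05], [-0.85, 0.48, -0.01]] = y @ [[-0.12, -0.05, -0.02], [0.14, -0.15, -0.01], [0.05, -0.01, 0.01]]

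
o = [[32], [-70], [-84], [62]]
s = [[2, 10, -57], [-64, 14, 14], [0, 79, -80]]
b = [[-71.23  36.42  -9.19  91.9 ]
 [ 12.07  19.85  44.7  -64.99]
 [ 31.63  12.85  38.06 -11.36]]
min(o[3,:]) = 62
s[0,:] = [2, 10, -57]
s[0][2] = -57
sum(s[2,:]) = -1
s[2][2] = -80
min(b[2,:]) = -11.36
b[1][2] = 44.7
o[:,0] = [32, -70, -84, 62]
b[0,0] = -71.23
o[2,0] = -84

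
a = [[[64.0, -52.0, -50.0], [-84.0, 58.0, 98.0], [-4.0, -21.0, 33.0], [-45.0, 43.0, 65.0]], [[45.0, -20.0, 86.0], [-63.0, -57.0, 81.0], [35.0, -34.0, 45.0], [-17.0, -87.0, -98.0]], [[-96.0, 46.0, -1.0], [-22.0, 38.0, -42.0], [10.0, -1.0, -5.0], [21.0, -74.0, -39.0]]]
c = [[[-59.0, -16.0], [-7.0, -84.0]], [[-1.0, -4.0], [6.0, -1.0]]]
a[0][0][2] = -50.0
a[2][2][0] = 10.0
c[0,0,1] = -16.0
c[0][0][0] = -59.0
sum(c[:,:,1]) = -105.0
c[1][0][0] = -1.0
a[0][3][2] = 65.0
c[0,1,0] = -7.0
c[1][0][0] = -1.0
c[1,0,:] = [-1.0, -4.0]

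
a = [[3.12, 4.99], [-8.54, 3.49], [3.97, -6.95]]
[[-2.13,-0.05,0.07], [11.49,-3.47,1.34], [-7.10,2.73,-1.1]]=a@ [[-1.21, 0.32, -0.12],[0.33, -0.21, 0.09]]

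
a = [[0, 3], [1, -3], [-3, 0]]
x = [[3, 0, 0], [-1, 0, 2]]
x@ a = [[0, 9], [-6, -3]]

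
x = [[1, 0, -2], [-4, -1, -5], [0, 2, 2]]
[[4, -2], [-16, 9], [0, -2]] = x@[[4, -2], [0, -1], [0, 0]]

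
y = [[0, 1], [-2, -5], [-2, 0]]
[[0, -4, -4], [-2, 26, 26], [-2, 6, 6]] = y @ [[1, -3, -3], [0, -4, -4]]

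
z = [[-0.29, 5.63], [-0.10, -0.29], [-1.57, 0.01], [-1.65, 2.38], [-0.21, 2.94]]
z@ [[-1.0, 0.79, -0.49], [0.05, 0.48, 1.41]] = [[0.57,2.47,8.08], [0.09,-0.22,-0.36], [1.57,-1.24,0.78], [1.77,-0.16,4.16], [0.36,1.25,4.25]]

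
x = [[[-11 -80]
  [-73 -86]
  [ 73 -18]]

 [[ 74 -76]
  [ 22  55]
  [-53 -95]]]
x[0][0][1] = -80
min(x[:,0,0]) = -11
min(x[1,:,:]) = -95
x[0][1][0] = -73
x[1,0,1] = -76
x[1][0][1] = -76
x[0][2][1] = -18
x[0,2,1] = -18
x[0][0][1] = -80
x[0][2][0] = 73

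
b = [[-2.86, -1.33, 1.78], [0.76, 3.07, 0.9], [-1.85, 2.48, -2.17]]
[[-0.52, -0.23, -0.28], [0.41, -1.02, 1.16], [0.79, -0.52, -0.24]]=b @ [[0.0,  0.10,  0.15], [0.18,  -0.30,  0.26], [-0.16,  -0.19,  0.28]]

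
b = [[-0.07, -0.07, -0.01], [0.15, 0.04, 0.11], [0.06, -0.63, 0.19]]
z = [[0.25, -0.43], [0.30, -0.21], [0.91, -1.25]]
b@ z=[[-0.05, 0.06], [0.15, -0.21], [-0.0, -0.13]]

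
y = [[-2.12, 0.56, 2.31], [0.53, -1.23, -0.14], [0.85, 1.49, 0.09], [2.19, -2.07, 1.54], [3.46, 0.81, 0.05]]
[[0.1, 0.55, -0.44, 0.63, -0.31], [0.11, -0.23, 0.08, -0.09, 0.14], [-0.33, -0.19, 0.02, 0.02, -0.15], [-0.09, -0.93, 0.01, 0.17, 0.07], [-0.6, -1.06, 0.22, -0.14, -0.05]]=y@ [[-0.14, -0.32, 0.07, -0.05, 0.01],[-0.14, 0.06, -0.02, 0.03, -0.10],[-0.05, -0.07, -0.12, 0.22, -0.10]]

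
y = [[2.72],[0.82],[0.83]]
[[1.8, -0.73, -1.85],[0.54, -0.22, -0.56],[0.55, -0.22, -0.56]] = y @ [[0.66, -0.27, -0.68]]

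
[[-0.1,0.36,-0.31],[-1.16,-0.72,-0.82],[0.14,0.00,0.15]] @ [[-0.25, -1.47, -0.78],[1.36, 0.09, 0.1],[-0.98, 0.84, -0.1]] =[[0.82, -0.08, 0.15],  [0.11, 0.95, 0.91],  [-0.18, -0.08, -0.12]]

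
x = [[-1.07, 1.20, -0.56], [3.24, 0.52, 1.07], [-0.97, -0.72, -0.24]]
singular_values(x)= [3.76, 1.48, 0.0]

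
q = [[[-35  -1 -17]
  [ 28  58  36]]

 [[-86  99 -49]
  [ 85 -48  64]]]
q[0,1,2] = 36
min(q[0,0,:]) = -35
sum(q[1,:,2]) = 15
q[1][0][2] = -49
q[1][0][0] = -86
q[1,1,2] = 64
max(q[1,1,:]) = 85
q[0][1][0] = 28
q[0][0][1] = -1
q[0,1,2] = 36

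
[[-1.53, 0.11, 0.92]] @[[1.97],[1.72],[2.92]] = [[-0.14]]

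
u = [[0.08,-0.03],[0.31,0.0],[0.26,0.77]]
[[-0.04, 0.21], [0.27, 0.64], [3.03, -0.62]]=u @ [[0.88, 2.07], [3.64, -1.51]]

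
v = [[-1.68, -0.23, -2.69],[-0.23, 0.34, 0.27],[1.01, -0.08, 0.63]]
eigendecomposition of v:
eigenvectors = [[(0.82+0j), 0.82-0.00j, 0.15+0.00j], [0.06+0.21j, 0.06-0.21j, 0.97+0.00j], [-0.37-0.36j, (-0.37+0.36j), (-0.19+0j)]]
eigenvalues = [(-0.48+1.13j), (-0.48-1.13j), (0.25+0j)]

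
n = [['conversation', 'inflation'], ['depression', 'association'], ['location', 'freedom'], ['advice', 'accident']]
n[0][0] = 'conversation'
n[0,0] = 'conversation'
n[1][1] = 'association'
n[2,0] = 'location'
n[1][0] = 'depression'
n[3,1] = 'accident'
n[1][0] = 'depression'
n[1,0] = 'depression'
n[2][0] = 'location'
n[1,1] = 'association'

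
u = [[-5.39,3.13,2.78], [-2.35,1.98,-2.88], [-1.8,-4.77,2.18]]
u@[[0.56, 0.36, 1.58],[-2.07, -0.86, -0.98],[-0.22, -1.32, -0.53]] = [[-10.11, -8.3, -13.06], [-4.78, 1.25, -4.13], [8.39, 0.58, 0.68]]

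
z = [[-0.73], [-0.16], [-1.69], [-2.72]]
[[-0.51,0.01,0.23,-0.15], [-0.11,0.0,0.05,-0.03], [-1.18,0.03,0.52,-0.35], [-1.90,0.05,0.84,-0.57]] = z @ [[0.7, -0.02, -0.31, 0.21]]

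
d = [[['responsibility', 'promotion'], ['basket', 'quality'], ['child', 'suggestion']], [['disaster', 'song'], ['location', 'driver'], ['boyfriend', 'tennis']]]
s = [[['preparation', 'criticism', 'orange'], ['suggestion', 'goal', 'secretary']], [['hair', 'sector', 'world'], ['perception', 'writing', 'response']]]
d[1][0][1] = 'song'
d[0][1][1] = 'quality'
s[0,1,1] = 'goal'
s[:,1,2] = ['secretary', 'response']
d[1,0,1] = 'song'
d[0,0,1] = 'promotion'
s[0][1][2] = 'secretary'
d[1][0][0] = 'disaster'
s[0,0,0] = 'preparation'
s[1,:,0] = ['hair', 'perception']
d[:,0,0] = ['responsibility', 'disaster']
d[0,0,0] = 'responsibility'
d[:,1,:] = [['basket', 'quality'], ['location', 'driver']]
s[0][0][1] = 'criticism'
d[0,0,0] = 'responsibility'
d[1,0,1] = 'song'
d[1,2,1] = 'tennis'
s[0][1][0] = 'suggestion'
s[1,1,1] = 'writing'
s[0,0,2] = 'orange'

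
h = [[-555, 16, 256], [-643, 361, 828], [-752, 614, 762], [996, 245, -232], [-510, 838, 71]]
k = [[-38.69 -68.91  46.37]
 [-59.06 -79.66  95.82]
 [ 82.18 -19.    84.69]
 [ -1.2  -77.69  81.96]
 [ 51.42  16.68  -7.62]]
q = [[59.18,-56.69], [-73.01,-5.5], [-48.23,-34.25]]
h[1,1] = 361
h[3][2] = -232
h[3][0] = 996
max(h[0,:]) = 256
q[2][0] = -48.23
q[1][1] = -5.5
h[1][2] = 828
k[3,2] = 81.96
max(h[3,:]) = 996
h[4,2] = 71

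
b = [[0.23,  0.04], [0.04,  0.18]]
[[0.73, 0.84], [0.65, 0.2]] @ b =[[0.20, 0.18], [0.16, 0.06]]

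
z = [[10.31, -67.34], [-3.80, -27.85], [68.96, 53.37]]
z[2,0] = 68.96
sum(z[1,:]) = -31.650000000000002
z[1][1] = -27.85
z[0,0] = 10.31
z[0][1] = -67.34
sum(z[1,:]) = -31.650000000000002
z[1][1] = -27.85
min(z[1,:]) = -27.85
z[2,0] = 68.96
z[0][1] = -67.34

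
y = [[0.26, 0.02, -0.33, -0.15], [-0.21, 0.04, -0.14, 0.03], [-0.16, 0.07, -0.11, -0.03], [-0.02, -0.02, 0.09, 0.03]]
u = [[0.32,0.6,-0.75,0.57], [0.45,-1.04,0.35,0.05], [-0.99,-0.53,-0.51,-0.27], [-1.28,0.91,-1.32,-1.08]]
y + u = [[0.58,0.62,-1.08,0.42], [0.24,-1.0,0.21,0.08], [-1.15,-0.46,-0.62,-0.30], [-1.3,0.89,-1.23,-1.05]]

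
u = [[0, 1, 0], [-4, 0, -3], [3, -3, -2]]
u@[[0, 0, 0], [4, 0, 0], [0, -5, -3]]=[[4, 0, 0], [0, 15, 9], [-12, 10, 6]]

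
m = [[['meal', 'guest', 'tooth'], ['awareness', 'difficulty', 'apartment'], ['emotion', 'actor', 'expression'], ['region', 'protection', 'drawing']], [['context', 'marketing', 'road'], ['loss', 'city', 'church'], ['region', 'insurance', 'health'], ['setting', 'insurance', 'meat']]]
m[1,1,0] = 'loss'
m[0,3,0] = 'region'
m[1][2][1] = 'insurance'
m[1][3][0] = 'setting'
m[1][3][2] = 'meat'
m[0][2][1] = 'actor'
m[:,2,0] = ['emotion', 'region']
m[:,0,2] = ['tooth', 'road']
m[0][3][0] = 'region'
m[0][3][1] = 'protection'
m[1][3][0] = 'setting'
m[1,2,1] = 'insurance'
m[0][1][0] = 'awareness'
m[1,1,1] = 'city'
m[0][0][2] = 'tooth'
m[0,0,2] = 'tooth'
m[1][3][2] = 'meat'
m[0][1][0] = 'awareness'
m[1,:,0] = ['context', 'loss', 'region', 'setting']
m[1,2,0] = 'region'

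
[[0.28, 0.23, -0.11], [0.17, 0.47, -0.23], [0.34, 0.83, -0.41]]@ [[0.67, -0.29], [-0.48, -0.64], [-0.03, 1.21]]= [[0.08, -0.36], [-0.1, -0.63], [-0.16, -1.13]]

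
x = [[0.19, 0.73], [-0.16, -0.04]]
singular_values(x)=[0.76, 0.14]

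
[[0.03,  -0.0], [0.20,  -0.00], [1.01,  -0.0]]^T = [[0.03,0.20,1.01], [-0.0,-0.00,-0.00]]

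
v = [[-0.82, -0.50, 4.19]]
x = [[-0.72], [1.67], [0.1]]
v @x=[[0.17]]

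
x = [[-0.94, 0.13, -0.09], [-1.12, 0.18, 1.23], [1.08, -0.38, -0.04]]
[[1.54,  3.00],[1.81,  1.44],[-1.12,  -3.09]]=x @[[-2.04, -3.11], [-2.85, -0.54], [0.03, -1.58]]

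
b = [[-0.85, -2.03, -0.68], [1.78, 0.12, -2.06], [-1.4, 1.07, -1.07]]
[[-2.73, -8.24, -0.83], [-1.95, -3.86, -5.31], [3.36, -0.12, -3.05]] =b@ [[-1.11, 0.5, -0.05], [1.78, 3.02, -0.41], [0.09, 2.48, 2.51]]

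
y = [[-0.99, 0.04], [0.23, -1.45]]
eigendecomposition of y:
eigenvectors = [[0.9,  -0.08], [0.43,  1.0]]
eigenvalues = [-0.97, -1.47]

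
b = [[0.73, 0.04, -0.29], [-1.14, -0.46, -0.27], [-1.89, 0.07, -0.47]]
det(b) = 0.446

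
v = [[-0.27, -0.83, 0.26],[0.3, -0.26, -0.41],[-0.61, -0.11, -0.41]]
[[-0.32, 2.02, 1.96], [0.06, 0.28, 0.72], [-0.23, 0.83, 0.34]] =v@[[0.36,-0.95,0.02],  [0.25,-2.14,-2.43],  [-0.04,-0.03,-0.21]]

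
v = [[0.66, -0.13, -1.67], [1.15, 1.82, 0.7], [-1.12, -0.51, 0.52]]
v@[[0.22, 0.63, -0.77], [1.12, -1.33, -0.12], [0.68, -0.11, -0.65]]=[[-1.14, 0.77, 0.59], [2.77, -1.77, -1.56], [-0.46, -0.08, 0.59]]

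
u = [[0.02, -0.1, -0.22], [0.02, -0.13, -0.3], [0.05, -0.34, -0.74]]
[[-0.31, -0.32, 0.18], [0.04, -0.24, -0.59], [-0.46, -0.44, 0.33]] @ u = [[-0.00, 0.01, 0.03], [-0.03, 0.23, 0.5], [-0.0, -0.01, -0.01]]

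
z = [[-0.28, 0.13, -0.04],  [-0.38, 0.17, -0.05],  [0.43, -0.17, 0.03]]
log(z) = [[-7.39-1.30j,2.00+1.17j,-1.38+0.20j], [-4.80-4.17j,(-1.85+3.75j),-2.25+0.63j], [(18.15-4.56j),(-10.33+4.1j),-1.53+0.69j]]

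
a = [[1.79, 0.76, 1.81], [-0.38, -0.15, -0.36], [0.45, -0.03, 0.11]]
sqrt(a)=[[1.26+0.04j, (0.42-0.27j), (1.1-0.43j)], [(-0.27+0.01j), -0.09+0.10j, -0.23+0.06j], [0.30-0.05j, 0.10+0.28j, (0.26+0.47j)]]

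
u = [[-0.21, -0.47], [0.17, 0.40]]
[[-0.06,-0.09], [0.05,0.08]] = u@[[0.07, 0.10], [0.1, 0.15]]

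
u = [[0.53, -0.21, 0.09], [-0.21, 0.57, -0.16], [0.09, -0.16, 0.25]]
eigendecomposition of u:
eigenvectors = [[0.62,-0.78,-0.01], [-0.72,-0.58,0.38], [0.30,0.23,0.93]]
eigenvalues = [0.82, 0.35, 0.18]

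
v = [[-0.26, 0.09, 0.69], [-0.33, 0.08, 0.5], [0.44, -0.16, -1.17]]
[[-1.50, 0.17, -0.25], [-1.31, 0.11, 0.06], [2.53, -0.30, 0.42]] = v @ [[1.61,  0.18,  -1.49], [0.15,  0.59,  2.07], [-1.58,  0.24,  -1.2]]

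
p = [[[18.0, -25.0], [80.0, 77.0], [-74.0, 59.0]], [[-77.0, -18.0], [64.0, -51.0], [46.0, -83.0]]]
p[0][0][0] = 18.0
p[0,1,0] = 80.0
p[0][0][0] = 18.0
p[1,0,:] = [-77.0, -18.0]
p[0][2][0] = -74.0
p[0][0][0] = 18.0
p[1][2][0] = 46.0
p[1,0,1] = -18.0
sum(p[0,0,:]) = -7.0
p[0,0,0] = 18.0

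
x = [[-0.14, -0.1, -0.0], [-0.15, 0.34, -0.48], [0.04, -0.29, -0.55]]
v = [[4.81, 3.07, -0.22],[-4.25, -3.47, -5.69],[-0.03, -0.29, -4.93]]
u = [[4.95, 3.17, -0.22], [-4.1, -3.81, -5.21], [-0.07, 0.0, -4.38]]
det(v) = 10.30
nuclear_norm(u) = 14.96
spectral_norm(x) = 0.73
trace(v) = -3.59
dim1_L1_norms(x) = [0.24, 0.97, 0.88]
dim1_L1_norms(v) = [8.1, 13.41, 5.25]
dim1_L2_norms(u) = [5.88, 7.65, 4.38]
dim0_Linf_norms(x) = [0.15, 0.34, 0.55]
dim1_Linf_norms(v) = [4.81, 5.69, 4.93]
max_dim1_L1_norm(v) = 13.41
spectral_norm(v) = 9.52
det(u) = 26.89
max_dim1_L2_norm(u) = 7.65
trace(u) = -3.24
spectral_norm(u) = 9.24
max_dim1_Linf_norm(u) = 5.21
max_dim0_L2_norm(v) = 7.53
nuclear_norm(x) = 1.37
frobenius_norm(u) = 10.60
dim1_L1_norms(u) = [8.34, 13.12, 4.45]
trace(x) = -0.35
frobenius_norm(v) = 10.93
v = x + u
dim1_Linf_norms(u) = [4.95, 5.21, 4.38]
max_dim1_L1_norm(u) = 13.12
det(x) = 0.06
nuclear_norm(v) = 15.09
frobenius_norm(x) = 0.89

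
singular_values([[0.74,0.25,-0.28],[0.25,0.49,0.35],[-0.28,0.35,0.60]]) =[0.96, 0.87, 0.0]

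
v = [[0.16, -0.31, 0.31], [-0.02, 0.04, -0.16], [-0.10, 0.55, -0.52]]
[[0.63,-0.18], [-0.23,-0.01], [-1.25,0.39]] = v@[[-0.94, 0.33], [-1.27, 1.03], [1.24, 0.27]]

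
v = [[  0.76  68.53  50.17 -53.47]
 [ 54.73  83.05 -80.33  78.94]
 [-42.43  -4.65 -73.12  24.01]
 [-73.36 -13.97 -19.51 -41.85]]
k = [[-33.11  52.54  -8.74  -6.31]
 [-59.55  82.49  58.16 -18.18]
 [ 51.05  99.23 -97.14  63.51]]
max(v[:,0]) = 54.73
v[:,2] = [50.17, -80.33, -73.12, -19.51]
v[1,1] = 83.05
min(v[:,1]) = -13.97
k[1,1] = 82.49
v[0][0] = 0.76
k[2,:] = [51.05, 99.23, -97.14, 63.51]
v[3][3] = -41.85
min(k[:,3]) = -18.18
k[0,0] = -33.11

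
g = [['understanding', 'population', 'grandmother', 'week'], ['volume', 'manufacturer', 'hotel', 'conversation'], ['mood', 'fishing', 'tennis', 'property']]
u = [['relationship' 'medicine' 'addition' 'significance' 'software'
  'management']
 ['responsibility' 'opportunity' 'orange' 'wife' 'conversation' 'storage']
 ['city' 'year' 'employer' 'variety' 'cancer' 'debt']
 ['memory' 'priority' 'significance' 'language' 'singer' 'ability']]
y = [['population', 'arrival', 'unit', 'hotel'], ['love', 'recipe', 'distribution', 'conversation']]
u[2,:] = ['city', 'year', 'employer', 'variety', 'cancer', 'debt']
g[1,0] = 'volume'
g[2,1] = 'fishing'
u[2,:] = ['city', 'year', 'employer', 'variety', 'cancer', 'debt']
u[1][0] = 'responsibility'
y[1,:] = ['love', 'recipe', 'distribution', 'conversation']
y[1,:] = ['love', 'recipe', 'distribution', 'conversation']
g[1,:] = ['volume', 'manufacturer', 'hotel', 'conversation']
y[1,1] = 'recipe'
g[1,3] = 'conversation'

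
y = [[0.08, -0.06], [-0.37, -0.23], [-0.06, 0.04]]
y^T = [[0.08, -0.37, -0.06], [-0.06, -0.23, 0.04]]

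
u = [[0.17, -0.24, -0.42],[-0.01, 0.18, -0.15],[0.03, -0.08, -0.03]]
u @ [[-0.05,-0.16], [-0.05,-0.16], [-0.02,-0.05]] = [[0.01, 0.03], [-0.01, -0.02], [0.00, 0.01]]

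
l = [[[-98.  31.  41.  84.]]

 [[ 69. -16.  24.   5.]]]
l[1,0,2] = 24.0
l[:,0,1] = [31.0, -16.0]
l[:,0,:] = [[-98.0, 31.0, 41.0, 84.0], [69.0, -16.0, 24.0, 5.0]]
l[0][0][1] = 31.0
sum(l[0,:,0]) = -98.0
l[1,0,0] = 69.0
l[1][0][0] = 69.0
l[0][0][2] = 41.0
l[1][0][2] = 24.0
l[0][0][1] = 31.0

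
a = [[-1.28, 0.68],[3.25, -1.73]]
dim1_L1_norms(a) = [1.96, 4.98]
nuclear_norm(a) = 3.96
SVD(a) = [[-0.37, 0.93], [0.93, 0.37]] @ diag([3.956791473331528, 0.0011120121011318877]) @ [[0.88, -0.47], [-0.47, -0.88]]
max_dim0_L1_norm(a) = 4.53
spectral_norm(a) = 3.96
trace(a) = -3.01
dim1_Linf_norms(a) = [1.28, 3.25]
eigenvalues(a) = [-0.0, -3.01]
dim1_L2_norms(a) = [1.45, 3.68]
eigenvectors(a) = [[0.47,-0.37],[0.88,0.93]]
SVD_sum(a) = [[-1.28, 0.68], [3.25, -1.73]] + [[-0.00,-0.0], [-0.00,-0.00]]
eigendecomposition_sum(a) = [[-0.0, -0.00], [-0.00, -0.0]] + [[-1.28, 0.68], [3.25, -1.73]]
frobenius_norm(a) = 3.96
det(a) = 0.00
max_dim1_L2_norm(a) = 3.68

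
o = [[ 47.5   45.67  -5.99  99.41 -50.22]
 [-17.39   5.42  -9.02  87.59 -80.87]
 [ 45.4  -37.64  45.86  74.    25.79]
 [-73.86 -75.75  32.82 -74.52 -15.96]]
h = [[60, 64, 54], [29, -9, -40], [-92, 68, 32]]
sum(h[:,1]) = 123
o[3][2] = 32.82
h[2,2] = 32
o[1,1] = 5.42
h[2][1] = 68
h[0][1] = 64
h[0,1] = 64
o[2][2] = 45.86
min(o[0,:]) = -50.22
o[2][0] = 45.4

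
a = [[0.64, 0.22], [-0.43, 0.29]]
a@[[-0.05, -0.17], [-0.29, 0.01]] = [[-0.10, -0.11], [-0.06, 0.08]]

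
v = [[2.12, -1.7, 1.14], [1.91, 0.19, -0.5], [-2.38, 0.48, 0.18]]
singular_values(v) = [3.95, 1.72, 0.1]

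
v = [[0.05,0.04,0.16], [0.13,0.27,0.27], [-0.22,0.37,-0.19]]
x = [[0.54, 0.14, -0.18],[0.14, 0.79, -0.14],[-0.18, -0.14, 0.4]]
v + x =[[0.59,0.18,-0.02], [0.27,1.06,0.13], [-0.40,0.23,0.21]]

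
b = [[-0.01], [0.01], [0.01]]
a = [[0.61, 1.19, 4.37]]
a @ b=[[0.05]]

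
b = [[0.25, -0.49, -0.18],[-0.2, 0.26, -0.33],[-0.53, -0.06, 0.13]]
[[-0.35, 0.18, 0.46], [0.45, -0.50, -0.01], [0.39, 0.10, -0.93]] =b@[[-0.91,0.12,1.54], [0.42,-0.65,0.14], [-0.48,0.93,-0.8]]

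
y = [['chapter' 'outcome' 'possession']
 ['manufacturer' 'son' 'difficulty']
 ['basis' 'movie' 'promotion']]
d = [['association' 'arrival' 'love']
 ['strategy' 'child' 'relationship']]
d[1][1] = 'child'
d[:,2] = ['love', 'relationship']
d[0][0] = 'association'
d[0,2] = 'love'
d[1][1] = 'child'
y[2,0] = 'basis'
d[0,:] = ['association', 'arrival', 'love']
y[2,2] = 'promotion'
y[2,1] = 'movie'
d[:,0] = ['association', 'strategy']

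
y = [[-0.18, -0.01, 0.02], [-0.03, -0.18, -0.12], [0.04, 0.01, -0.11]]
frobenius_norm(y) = 0.31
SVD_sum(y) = [[-0.01, -0.02, -0.02],  [-0.04, -0.17, -0.13],  [-0.01, -0.04, -0.03]] + [[-0.17,-0.01,0.06], [0.01,0.00,-0.00], [0.07,0.0,-0.03]] + [[-0.01, 0.02, -0.02], [0.01, -0.01, 0.02], [-0.02, 0.05, -0.05]]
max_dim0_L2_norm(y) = 0.19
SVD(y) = [[-0.14, 0.92, 0.37], [-0.96, -0.03, -0.27], [-0.23, -0.39, 0.89]] @ diag([0.22542887372516868, 0.19183672318636397, 0.08234375828270352]) @ [[0.2, 0.77, 0.61], [-0.94, -0.04, 0.34], [-0.29, 0.64, -0.71]]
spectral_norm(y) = 0.23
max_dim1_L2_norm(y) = 0.22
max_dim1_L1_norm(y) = 0.33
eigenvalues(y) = [(-0.11+0j), (-0.18+0.02j), (-0.18-0.02j)]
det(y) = -0.00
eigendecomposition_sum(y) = [[(-0.03+0j), -0.00+0.00j, (-0.05-0j)], [0.09-0.00j, (0.01-0j), 0.17+0.00j], [-0.05+0.00j, (-0.01+0j), (-0.09-0j)]] + [[(-0.08-0.08j), (-0-0.07j), 0.03-0.08j],[-0.06+0.18j, (-0.1+0.06j), (-0.15+0.01j)],[(0.04+0.03j), (0.01+0.03j), -0.01+0.04j]] + [[(-0.08+0.08j), (-0+0.07j), (0.03+0.08j)], [(-0.06-0.18j), (-0.1-0.06j), (-0.15-0.01j)], [(0.04-0.03j), 0.01-0.03j, (-0.01-0.04j)]]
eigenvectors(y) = [[(0.24+0j), (-0.23+0.43j), (-0.23-0.43j)],[(-0.86+0j), 0.84+0.00j, 0.84-0.00j],[(0.46+0j), (0.07-0.23j), (0.07+0.23j)]]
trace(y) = -0.47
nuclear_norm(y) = 0.50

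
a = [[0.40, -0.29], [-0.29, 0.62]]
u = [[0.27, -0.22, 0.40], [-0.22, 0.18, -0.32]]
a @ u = [[0.17, -0.14, 0.25],[-0.21, 0.18, -0.31]]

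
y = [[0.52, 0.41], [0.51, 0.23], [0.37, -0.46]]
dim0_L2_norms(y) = [0.82, 0.66]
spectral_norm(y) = 0.87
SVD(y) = [[-0.75,0.22], [-0.65,-0.04], [-0.14,-0.97]] @ diag([0.8652703932410624, 0.5927116892557941]) @ [[-0.89, -0.45], [-0.45, 0.89]]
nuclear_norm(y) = 1.46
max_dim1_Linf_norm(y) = 0.52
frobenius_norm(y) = 1.05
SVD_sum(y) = [[0.58,0.29], [0.5,0.25], [0.11,0.06]] + [[-0.06, 0.12], [0.01, -0.02], [0.26, -0.52]]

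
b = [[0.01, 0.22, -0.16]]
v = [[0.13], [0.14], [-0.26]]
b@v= [[0.07]]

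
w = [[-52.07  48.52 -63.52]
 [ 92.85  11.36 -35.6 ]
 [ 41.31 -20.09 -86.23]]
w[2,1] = -20.09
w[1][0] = 92.85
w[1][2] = -35.6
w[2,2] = -86.23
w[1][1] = 11.36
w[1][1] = 11.36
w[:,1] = [48.52, 11.36, -20.09]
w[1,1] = 11.36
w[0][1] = 48.52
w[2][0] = 41.31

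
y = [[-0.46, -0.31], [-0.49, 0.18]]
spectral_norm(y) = 0.68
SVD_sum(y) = [[-0.5, -0.08],[-0.45, -0.07]] + [[0.04, -0.23], [-0.04, 0.25]]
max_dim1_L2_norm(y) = 0.55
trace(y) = -0.28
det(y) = -0.23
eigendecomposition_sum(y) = [[-0.53, -0.2],[-0.31, -0.12]] + [[0.07, -0.11], [-0.18, 0.30]]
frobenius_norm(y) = 0.76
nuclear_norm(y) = 1.02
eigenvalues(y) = [-0.64, 0.36]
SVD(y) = [[-0.74, -0.67],[-0.67, 0.74]] @ diag([0.6786831087655603, 0.34581676922369553]) @ [[0.99, 0.16], [-0.16, 0.99]]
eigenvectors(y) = [[-0.86, 0.35], [-0.51, -0.94]]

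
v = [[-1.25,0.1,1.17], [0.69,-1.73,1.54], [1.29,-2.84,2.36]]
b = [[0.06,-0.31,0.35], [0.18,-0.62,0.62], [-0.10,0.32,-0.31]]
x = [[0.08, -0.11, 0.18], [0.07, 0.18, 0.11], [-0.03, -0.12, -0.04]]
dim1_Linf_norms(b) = [0.35, 0.62, 0.32]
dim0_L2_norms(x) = [0.11, 0.24, 0.21]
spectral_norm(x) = 0.26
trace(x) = 0.22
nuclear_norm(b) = 1.15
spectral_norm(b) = 1.11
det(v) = -0.01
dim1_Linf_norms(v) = [1.25, 1.73, 2.84]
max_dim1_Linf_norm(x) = 0.18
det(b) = 0.00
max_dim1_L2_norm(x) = 0.23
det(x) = -0.00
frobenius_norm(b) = 1.11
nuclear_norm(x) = 0.48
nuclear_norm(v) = 6.30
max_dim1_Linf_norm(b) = 0.62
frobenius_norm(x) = 0.34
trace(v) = -0.62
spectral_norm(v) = 4.60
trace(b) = -0.87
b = x @ v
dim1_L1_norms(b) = [0.72, 1.42, 0.73]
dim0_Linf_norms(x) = [0.08, 0.18, 0.18]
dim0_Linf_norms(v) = [1.29, 2.84, 2.36]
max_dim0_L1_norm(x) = 0.41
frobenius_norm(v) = 4.91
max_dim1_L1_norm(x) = 0.37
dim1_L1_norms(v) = [2.52, 3.96, 6.49]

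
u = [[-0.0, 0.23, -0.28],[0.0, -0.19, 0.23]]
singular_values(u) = [0.47, 0.0]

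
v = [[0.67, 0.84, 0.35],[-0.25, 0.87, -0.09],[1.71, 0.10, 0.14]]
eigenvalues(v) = [(-0.42+0j), (1.05+0.44j), (1.05-0.44j)]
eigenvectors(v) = [[(-0.31+0j), 0.43+0.19j, (0.43-0.19j)], [0.01+0.00j, -0.23+0.31j, -0.23-0.31j], [(0.95+0j), 0.79+0.00j, (0.79-0j)]]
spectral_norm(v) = 1.91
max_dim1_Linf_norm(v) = 1.71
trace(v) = 1.68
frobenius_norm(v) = 2.25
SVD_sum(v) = [[0.86, 0.22, 0.14], [-0.04, -0.01, -0.01], [1.61, 0.41, 0.26]] + [[-0.17, 0.64, 0.05], [-0.23, 0.86, 0.07], [0.09, -0.32, -0.03]] + [[-0.02, -0.02, 0.16], [0.02, 0.02, -0.15], [0.01, 0.01, -0.09]]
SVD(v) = [[-0.47,  -0.57,  -0.67], [0.02,  -0.77,  0.64], [-0.88,  0.29,  0.37]] @ diag([1.9093508651048365, 1.1632266296416824, 0.24389153740108688]) @ [[-0.96, -0.24, -0.15], [0.26, -0.96, -0.08], [0.13, 0.11, -0.99]]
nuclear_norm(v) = 3.32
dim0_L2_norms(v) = [1.85, 1.21, 0.39]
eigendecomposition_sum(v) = [[(-0.13+0j), 0.08+0.00j, (0.09+0j)], [-0j, (-0-0j), (-0-0j)], [(0.4-0j), -0.24-0.00j, -0.29-0.00j]] + [[0.40+0.06j, (0.38-0.63j), (0.13+0.02j)], [(-0.13+0.31j), (0.44+0.43j), (-0.04+0.1j)], [(0.66-0.17j), 0.17-1.23j, (0.21-0.05j)]] + [[0.40-0.06j, (0.38+0.63j), 0.13-0.02j], [-0.13-0.31j, 0.44-0.43j, -0.04-0.10j], [(0.66+0.17j), 0.17+1.23j, 0.21+0.05j]]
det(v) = -0.54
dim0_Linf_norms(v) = [1.71, 0.87, 0.35]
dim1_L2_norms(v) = [1.13, 0.91, 1.72]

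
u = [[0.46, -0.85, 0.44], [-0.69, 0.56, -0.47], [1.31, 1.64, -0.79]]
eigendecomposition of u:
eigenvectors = [[(0.72+0j), -0.17+0.03j, -0.17-0.03j], [(-0.69+0j), (0.3+0.05j), (0.3-0.05j)], [-0.09+0.00j, 0.94+0.00j, 0.94-0.00j]]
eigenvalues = [(1.22+0j), (-0.49+0.13j), (-0.49-0.13j)]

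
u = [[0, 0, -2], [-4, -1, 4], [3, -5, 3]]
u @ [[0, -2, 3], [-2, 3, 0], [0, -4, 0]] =[[0, 8, 0], [2, -11, -12], [10, -33, 9]]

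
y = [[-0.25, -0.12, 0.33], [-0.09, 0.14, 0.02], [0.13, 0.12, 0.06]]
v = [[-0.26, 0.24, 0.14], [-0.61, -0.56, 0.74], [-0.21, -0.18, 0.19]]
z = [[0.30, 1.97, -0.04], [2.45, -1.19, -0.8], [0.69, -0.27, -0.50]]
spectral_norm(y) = 0.44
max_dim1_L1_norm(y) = 0.7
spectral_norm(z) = 3.04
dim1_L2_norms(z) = [1.99, 2.84, 0.89]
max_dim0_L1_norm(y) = 0.47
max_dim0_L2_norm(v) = 0.78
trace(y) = -0.05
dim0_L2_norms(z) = [2.56, 2.32, 0.94]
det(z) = 1.43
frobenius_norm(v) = 1.22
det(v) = -0.02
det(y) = -0.01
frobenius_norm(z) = 3.58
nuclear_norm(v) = 1.57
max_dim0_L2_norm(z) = 2.56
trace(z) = -1.39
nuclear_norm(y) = 0.77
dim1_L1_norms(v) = [0.64, 1.91, 0.58]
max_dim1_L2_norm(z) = 2.84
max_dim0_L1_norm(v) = 1.08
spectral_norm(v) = 1.17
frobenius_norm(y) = 0.50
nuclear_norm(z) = 5.17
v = z @ y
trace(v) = -0.63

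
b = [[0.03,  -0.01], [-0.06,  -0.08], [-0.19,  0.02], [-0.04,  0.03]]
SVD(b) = [[-0.15,-0.11], [0.29,-0.92], [0.93,0.20], [0.2,0.33]] @ diag([0.20544407002191228, 0.08827646398010965]) @ [[-1.00, 0.01], [0.01, 1.0]]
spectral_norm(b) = 0.21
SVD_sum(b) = [[0.03, -0.0],[-0.06, 0.00],[-0.19, 0.0],[-0.04, 0.0]] + [[-0.00, -0.01], [-0.00, -0.08], [0.0, 0.02], [0.0, 0.03]]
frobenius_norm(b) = 0.22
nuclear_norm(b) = 0.29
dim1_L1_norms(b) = [0.04, 0.14, 0.21, 0.07]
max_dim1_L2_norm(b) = 0.19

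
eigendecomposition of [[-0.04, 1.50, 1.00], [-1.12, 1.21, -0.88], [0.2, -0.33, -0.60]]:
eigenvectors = [[0.73+0.00j,  (0.73-0j),  -0.72+0.00j],[0.38+0.55j,  (0.38-0.55j),  -0.11+0.00j],[(-0.06-0.1j),  -0.06+0.10j,  (0.68+0j)]]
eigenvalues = [(0.67+1j), (0.67-1j), (-0.76+0j)]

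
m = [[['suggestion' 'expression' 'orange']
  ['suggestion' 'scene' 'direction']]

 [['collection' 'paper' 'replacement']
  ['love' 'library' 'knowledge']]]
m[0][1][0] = 'suggestion'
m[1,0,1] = 'paper'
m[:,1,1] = ['scene', 'library']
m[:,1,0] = ['suggestion', 'love']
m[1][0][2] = 'replacement'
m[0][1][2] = 'direction'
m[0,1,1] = 'scene'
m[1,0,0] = 'collection'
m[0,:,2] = ['orange', 'direction']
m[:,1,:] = [['suggestion', 'scene', 'direction'], ['love', 'library', 'knowledge']]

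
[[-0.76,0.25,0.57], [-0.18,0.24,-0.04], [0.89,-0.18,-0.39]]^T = [[-0.76,-0.18,0.89], [0.25,0.24,-0.18], [0.57,-0.04,-0.39]]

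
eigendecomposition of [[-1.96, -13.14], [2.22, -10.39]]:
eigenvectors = [[(0.92+0j),0.92-0.00j], [0.30-0.24j,0.30+0.24j]]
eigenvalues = [(-6.18+3.38j), (-6.18-3.38j)]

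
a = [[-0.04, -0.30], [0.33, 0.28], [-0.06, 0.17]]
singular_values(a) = [0.51, 0.23]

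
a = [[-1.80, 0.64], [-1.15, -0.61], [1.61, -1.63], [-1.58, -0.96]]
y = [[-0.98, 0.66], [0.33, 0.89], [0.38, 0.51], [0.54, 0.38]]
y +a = [[-2.78, 1.30], [-0.82, 0.28], [1.99, -1.12], [-1.04, -0.58]]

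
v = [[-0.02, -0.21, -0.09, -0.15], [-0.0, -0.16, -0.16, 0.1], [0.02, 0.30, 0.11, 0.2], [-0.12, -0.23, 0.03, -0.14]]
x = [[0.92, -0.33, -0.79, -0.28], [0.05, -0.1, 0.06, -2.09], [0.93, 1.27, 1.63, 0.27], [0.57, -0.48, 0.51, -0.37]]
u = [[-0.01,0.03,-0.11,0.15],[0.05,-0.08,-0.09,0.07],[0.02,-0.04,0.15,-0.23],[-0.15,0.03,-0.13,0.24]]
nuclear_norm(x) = 6.42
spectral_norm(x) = 2.40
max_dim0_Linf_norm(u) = 0.24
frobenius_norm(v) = 0.61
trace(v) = -0.21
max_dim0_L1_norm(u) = 0.69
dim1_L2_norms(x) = [1.29, 2.09, 2.28, 0.98]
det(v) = -0.00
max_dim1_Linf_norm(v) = 0.3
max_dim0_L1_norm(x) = 3.01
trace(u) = 0.30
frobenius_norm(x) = 3.49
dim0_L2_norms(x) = [1.43, 1.4, 1.88, 2.16]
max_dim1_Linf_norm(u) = 0.24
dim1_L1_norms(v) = [0.47, 0.42, 0.63, 0.52]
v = u @ x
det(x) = -4.24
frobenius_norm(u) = 0.48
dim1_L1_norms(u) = [0.3, 0.29, 0.44, 0.55]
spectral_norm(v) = 0.55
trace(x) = 2.08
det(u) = 0.00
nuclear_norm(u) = 0.68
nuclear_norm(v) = 0.90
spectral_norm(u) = 0.46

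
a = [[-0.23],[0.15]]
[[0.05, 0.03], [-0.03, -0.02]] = a@ [[-0.22, -0.13]]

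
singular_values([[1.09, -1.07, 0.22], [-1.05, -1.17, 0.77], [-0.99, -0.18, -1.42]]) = [1.99, 1.77, 1.18]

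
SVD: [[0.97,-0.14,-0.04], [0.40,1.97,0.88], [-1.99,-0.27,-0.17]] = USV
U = [[-0.25,0.4,0.88], [-0.69,-0.71,0.13], [0.67,-0.58,0.45]]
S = [2.51, 1.89, 0.0]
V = [[-0.74, -0.6, -0.29], [0.67, -0.69, -0.29], [0.02, 0.4, -0.91]]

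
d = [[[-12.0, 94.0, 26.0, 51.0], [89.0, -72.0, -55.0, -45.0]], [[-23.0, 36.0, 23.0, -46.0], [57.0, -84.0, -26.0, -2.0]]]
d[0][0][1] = 94.0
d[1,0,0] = -23.0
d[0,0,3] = 51.0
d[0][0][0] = -12.0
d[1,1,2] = -26.0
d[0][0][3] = 51.0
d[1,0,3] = -46.0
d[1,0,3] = -46.0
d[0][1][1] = -72.0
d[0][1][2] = -55.0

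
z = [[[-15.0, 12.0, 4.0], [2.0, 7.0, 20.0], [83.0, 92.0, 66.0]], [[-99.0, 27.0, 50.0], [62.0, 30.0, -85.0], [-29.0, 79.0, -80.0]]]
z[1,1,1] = 30.0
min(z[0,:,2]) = 4.0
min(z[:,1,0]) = 2.0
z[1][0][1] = 27.0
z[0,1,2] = 20.0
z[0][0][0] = -15.0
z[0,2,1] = 92.0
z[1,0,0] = -99.0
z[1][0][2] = 50.0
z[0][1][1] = 7.0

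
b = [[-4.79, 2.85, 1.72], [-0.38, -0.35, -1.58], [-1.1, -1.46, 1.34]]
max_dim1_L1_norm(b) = 9.36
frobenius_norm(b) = 6.47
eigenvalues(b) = [-3.42, -2.62, 2.23]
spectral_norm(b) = 5.88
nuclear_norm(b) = 9.64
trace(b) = -3.80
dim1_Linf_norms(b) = [4.79, 1.58, 1.46]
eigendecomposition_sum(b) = [[-9.29, 12.14, 7.39], [-2.68, 3.5, 2.13], [-2.97, 3.88, 2.36]] + [[4.5, -9.3, -5.67], [2.19, -4.52, -2.76], [2.06, -4.25, -2.59]] + [[0.00, 0.0, -0.0], [0.11, 0.67, -0.96], [-0.19, -1.09, 1.57]]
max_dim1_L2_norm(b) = 5.83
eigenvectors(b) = [[-0.92, 0.83, -0.0], [-0.27, 0.4, -0.52], [-0.29, 0.38, 0.85]]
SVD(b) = [[-0.99, -0.13, 0.02], [0.06, -0.36, 0.93], [-0.12, 0.92, 0.37]] @ diag([5.878023694050972, 2.260704050079133, 1.50451143236972]) @ [[0.83, -0.46, -0.33], [-0.11, -0.71, 0.7], [-0.55, -0.54, -0.63]]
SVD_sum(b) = [[-4.81, 2.65, 1.94], [0.31, -0.17, -0.12], [-0.57, 0.31, 0.23]] + [[0.03,0.21,-0.21], [0.09,0.58,-0.57], [-0.22,-1.48,1.46]] + [[-0.01, -0.01, -0.02], [-0.78, -0.76, -0.89], [-0.30, -0.30, -0.35]]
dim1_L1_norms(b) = [9.36, 2.31, 3.9]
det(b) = 19.99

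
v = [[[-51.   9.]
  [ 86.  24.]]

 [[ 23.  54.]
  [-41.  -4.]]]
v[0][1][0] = 86.0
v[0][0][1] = 9.0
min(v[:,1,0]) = -41.0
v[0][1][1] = 24.0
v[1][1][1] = -4.0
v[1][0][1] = 54.0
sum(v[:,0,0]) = -28.0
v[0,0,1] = 9.0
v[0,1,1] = 24.0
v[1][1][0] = -41.0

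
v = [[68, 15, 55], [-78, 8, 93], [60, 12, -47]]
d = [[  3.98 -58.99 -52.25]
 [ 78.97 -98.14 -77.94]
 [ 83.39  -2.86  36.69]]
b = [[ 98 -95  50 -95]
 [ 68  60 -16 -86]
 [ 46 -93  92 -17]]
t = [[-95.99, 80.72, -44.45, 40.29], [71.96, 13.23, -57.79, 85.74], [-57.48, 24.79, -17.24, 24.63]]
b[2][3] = -17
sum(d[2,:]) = 117.22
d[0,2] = -52.25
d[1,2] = -77.94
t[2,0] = -57.48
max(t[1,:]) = 85.74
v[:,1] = [15, 8, 12]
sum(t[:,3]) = 150.66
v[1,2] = 93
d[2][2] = 36.69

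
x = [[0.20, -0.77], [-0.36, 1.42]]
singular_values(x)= [1.67, 0.0]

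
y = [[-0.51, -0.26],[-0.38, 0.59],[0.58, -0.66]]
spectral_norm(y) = 1.13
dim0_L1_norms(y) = [1.47, 1.51]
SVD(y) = [[-0.13, 0.98], [-0.61, -0.19], [0.78, 0.01]] @ diag([1.1285834794184613, 0.5643574487713612]) @ [[0.66, -0.75], [-0.75, -0.66]]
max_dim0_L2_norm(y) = 0.92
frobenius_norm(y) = 1.26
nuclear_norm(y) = 1.69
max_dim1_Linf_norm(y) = 0.66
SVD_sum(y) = [[-0.1, 0.11], [-0.46, 0.52], [0.58, -0.66]] + [[-0.41, -0.37],[0.08, 0.07],[-0.0, -0.0]]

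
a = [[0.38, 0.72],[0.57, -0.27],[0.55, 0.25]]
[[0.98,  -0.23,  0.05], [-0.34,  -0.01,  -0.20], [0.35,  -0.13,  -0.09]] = a @ [[0.03, -0.13, -0.26], [1.34, -0.25, 0.21]]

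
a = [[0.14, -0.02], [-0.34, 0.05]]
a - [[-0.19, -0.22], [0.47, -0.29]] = [[0.33, 0.2], [-0.81, 0.34]]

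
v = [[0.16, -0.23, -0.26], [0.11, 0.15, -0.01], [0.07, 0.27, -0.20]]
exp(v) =[[1.15, -0.30, -0.25], [0.13, 1.14, -0.02], [0.08, 0.25, 0.81]]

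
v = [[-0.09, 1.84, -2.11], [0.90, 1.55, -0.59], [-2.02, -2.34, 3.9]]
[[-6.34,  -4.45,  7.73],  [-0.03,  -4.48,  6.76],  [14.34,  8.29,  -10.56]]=v @ [[-0.27, -1.08, 0.31],[1.92, -2.16, 4.16],[4.69, 0.27, -0.05]]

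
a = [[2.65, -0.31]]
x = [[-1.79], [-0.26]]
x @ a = [[-4.74,0.55], [-0.69,0.08]]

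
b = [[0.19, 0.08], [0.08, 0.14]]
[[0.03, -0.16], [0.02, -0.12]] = b@ [[0.12, -0.6], [0.11, -0.54]]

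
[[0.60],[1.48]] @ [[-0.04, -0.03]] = [[-0.02, -0.02], [-0.06, -0.04]]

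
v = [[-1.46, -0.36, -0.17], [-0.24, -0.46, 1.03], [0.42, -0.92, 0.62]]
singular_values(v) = [1.56, 1.52, 0.52]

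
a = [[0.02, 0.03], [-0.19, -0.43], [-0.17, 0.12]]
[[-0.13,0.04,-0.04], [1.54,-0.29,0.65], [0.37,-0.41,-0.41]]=a@[[-3.58, 2.22, 1.05], [-2.00, -0.3, -1.97]]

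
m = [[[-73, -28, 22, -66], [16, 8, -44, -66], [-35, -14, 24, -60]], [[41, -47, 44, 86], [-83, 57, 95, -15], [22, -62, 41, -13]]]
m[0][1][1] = 8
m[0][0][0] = -73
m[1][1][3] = -15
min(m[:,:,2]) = -44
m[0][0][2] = 22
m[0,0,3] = -66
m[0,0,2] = 22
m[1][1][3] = -15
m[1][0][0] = 41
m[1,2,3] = -13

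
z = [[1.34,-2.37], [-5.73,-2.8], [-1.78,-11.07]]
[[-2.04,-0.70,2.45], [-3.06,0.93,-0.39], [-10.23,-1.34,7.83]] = z @[[0.09, -0.24, 0.45], [0.91, 0.16, -0.78]]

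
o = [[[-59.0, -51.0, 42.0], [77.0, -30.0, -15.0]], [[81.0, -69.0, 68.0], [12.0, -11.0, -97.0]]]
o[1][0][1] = -69.0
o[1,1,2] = -97.0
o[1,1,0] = 12.0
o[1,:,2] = [68.0, -97.0]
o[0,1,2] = -15.0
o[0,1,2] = -15.0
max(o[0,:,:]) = 77.0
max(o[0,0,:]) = 42.0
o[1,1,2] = -97.0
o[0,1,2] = -15.0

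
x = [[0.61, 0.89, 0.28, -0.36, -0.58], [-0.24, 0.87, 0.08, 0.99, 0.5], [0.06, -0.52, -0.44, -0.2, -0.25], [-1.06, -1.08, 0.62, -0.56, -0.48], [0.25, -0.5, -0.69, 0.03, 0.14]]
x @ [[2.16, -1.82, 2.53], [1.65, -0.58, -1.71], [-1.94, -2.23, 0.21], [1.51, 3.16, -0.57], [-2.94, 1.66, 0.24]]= [[3.40, -4.35, 0.15], [0.79, 3.71, -2.52], [0.56, 0.13, 1.00], [-4.71, -1.39, -0.50], [0.69, 1.7, 1.36]]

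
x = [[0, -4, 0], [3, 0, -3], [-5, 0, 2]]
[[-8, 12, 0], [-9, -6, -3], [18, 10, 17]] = x @ [[-4, -2, -5], [2, -3, 0], [-1, 0, -4]]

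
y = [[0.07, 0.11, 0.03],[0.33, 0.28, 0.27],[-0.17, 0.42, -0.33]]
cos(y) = [[0.98, -0.03, -0.01], [-0.03, 0.89, 0.0], [-0.09, 0.02, 0.89]]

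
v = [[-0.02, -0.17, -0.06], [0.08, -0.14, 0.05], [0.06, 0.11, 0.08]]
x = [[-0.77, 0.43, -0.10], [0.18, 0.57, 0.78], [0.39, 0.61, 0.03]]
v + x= [[-0.79, 0.26, -0.16],[0.26, 0.43, 0.83],[0.45, 0.72, 0.11]]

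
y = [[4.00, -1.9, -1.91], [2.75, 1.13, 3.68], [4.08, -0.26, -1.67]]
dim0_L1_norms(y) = [10.83, 3.29, 7.26]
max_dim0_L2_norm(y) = 6.34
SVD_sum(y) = [[4.4, -0.91, -1.18],[1.37, -0.28, -0.37],[4.11, -0.85, -1.10]] + [[-0.34,-0.37,-0.99],[1.39,1.52,4.01],[-0.1,-0.11,-0.28]] + [[-0.06,-0.62,0.25], [-0.01,-0.10,0.04], [0.07,0.7,-0.29]]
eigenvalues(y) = [(2.56+3.45j), (2.56-3.45j), (-1.67+0j)]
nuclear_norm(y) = 12.18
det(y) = -30.80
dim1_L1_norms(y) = [7.81, 7.56, 6.01]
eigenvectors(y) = [[(-0.05-0.53j), -0.05+0.53j, -0.05+0.00j], [-0.75+0.00j, -0.75-0.00j, -0.78+0.00j], [-0.25-0.31j, (-0.25+0.31j), 0.63+0.00j]]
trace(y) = 3.46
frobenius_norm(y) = 8.07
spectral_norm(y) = 6.52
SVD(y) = [[-0.71, 0.24, -0.66], [-0.22, -0.97, -0.11], [-0.67, 0.07, 0.74]] @ diag([6.520350278077527, 4.646973405346513, 1.0165974725408955]) @ [[-0.95, 0.2, 0.25],  [-0.31, -0.34, -0.89],  [0.09, 0.92, -0.38]]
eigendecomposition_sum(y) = [[2.03+1.09j, (-0.94+0.65j), -1.00+0.89j], [1.80-2.68j, (0.78+1.4j), 1.11+1.52j], [(1.7-0.17j), -0.31+0.79j, -0.25+0.97j]] + [[(2.03-1.09j), (-0.94-0.65j), (-1-0.89j)],[(1.8+2.68j), 0.78-1.40j, 1.11-1.52j],[(1.7+0.17j), -0.31-0.79j, (-0.25-0.97j)]] + [[(-0.05-0j), (-0.03-0j), 0.09+0.00j],[(-0.84-0j), (-0.44-0j), (1.46+0j)],[0.68+0.00j, 0.35+0.00j, (-1.18-0j)]]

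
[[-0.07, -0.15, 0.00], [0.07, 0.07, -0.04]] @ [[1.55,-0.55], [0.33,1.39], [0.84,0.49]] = [[-0.16,  -0.17], [0.10,  0.04]]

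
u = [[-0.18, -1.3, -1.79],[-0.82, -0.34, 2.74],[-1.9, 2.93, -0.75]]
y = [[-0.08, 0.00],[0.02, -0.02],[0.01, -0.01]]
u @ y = [[-0.03, 0.04],[0.09, -0.02],[0.2, -0.05]]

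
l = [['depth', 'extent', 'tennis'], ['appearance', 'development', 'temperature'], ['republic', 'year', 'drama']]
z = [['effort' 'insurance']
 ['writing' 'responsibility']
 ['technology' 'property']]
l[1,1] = 'development'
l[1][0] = 'appearance'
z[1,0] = 'writing'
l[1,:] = ['appearance', 'development', 'temperature']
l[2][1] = 'year'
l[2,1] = 'year'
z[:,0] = ['effort', 'writing', 'technology']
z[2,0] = 'technology'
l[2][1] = 'year'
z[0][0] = 'effort'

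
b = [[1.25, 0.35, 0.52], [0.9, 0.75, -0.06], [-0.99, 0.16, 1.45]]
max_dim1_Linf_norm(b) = 1.45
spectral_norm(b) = 1.99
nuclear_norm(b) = 3.96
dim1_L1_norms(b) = [2.12, 1.71, 2.6]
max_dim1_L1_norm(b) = 2.6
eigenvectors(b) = [[0.18+0.00j, (-0.04-0.47j), -0.04+0.47j], [-0.91+0.00j, -0.38-0.31j, -0.38+0.31j], [(0.38+0j), 0.74+0.00j, 0.74-0.00j]]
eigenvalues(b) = [(0.59+0j), (1.43+0.56j), (1.43-0.56j)]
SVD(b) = [[-0.48, 0.65, -0.59], [-0.49, 0.35, 0.8], [0.72, 0.67, 0.15]] @ diag([1.9938021887708146, 1.498687447901088, 0.4673208379223356]) @ [[-0.88, -0.21, 0.42],[0.31, 0.4, 0.86],[-0.35, 0.89, -0.29]]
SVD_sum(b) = [[0.85, 0.20, -0.4], [0.87, 0.21, -0.41], [-1.28, -0.31, 0.60]] + [[0.3, 0.39, 0.84], [0.16, 0.21, 0.45], [0.31, 0.4, 0.87]] + [[0.10,  -0.24,  0.08], [-0.13,  0.33,  -0.11], [-0.02,  0.06,  -0.02]]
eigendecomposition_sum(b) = [[0.08+0.00j, (-0.13-0j), -0.06+0.00j], [(-0.42+0j), 0.64+0.00j, (0.3+0j)], [0.18+0.00j, (-0.27-0j), (-0.13+0j)]] + [[0.58+0.32j, (0.24-0.16j), (0.29-0.53j)], [0.66-0.20j, 0.06-0.29j, -0.18-0.60j], [(-0.58+0.87j), (0.21+0.4j), 0.79+0.54j]] + [[0.58-0.32j, (0.24+0.16j), (0.29+0.53j)], [(0.66+0.2j), 0.06+0.29j, (-0.18+0.6j)], [(-0.58-0.87j), (0.21-0.4j), 0.79-0.54j]]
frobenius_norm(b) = 2.54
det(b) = 1.40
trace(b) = 3.45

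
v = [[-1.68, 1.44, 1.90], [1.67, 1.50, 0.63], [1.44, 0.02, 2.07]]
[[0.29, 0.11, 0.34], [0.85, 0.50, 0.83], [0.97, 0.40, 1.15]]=v @ [[0.27, 0.15, 0.28],[0.15, 0.13, 0.09],[0.28, 0.09, 0.36]]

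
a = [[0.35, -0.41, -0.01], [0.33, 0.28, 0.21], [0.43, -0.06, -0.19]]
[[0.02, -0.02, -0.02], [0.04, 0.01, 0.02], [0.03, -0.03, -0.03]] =a @ [[0.09, -0.04, -0.02], [0.02, 0.02, 0.03], [0.03, 0.07, 0.08]]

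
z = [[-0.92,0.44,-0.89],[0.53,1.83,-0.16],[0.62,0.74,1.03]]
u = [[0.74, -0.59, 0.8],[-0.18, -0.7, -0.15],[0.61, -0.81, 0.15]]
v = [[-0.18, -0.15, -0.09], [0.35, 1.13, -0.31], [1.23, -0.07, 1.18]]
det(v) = 0.01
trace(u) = 0.19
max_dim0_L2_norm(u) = 1.22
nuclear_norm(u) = 2.61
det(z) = -1.47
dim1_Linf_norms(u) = [0.8, 0.7, 0.81]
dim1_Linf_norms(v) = [0.18, 1.13, 1.23]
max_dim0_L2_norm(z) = 2.02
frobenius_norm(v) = 2.11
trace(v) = 2.13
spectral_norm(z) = 2.14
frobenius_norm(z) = 2.74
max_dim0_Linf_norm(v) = 1.23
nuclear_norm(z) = 4.21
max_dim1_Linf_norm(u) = 0.81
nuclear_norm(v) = 2.96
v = z + u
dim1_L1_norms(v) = [0.42, 1.79, 2.48]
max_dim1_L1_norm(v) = 2.48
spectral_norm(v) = 1.72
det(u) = 0.33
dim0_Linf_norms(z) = [0.92, 1.83, 1.03]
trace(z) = 1.94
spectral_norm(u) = 1.57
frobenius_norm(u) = 1.77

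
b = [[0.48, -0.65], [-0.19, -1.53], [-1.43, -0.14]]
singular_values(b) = [1.69, 1.5]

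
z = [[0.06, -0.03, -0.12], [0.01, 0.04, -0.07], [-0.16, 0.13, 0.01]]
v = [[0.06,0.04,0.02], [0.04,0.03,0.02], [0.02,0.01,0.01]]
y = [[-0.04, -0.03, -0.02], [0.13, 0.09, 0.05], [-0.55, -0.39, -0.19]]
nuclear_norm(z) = 0.38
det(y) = 0.00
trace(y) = -0.14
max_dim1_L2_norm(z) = 0.21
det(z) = -0.00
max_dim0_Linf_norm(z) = 0.16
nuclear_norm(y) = 0.73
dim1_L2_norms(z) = [0.14, 0.08, 0.21]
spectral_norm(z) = 0.22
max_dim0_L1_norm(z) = 0.23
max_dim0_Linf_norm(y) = 0.55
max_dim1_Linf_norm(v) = 0.06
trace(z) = 0.11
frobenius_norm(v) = 0.10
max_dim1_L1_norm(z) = 0.3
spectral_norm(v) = 0.10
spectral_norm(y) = 0.72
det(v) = 0.00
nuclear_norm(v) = 0.10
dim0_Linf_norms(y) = [0.55, 0.39, 0.19]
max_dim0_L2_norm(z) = 0.17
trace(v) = 0.10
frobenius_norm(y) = 0.72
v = z @ y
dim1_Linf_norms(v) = [0.06, 0.04, 0.02]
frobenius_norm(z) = 0.26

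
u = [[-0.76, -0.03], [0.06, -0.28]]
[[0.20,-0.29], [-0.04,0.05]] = u@[[-0.26,0.38], [0.07,-0.10]]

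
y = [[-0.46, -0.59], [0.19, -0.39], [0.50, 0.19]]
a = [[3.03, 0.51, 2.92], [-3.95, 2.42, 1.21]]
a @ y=[[0.16,-1.43], [2.88,1.62]]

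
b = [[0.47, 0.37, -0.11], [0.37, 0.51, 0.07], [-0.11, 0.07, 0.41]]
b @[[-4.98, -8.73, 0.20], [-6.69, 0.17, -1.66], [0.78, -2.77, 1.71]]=[[-4.90, -3.74, -0.71],[-5.20, -3.34, -0.65],[0.4, -0.16, 0.56]]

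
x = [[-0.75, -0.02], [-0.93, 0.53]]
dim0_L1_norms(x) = [1.68, 0.55]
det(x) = -0.42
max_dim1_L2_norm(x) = 1.07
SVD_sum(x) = [[-0.66, 0.24], [-0.99, 0.36]] + [[-0.09,-0.26], [0.06,0.17]]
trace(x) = -0.22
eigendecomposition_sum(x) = [[-0.76,-0.01], [-0.54,-0.01]] + [[0.01, -0.01], [-0.39, 0.54]]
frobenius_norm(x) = 1.31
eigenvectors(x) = [[-0.81, 0.02], [-0.58, -1.0]]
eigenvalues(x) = [-0.76, 0.54]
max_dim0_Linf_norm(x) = 0.93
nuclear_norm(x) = 1.59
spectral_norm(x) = 1.27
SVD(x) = [[-0.55, -0.83],[-0.83, 0.55]] @ diag([1.265117931123869, 0.32890214403202495]) @ [[0.94, -0.34], [0.34, 0.94]]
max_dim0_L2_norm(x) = 1.19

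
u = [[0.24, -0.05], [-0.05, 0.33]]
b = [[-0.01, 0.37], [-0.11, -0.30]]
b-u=[[-0.25,0.42], [-0.06,-0.63]]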